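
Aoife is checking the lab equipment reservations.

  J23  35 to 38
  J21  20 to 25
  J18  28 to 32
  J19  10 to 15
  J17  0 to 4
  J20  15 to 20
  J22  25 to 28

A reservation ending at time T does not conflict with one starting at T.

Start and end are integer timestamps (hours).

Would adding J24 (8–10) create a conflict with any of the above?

No — it doesn't clash with anything

J17: ends 4 at or before J24 starts 8 → clear.
J19: starts 10 at or after J24 ends 10 → clear.
J20: starts 15 at or after J24 ends 10 → clear.
J21: starts 20 at or after J24 ends 10 → clear.
J22: starts 25 at or after J24 ends 10 → clear.
J18: starts 28 at or after J24 ends 10 → clear.
J23: starts 35 at or after J24 ends 10 → clear.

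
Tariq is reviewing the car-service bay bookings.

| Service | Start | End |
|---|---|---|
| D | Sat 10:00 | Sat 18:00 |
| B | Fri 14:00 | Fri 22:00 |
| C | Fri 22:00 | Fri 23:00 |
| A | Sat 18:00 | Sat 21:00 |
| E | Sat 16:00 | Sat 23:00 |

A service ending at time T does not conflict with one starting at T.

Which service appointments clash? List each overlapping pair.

Sorted by start: B, C, D, E, A.
C starts exactly when B ends (back-to-back, no overlap) — done with B.
D starts after C ends — done with C.
E starts before D ends → D and E overlap.
A starts exactly when D ends (back-to-back, no overlap).
A starts before E ends → E and A overlap.

A & E, D & E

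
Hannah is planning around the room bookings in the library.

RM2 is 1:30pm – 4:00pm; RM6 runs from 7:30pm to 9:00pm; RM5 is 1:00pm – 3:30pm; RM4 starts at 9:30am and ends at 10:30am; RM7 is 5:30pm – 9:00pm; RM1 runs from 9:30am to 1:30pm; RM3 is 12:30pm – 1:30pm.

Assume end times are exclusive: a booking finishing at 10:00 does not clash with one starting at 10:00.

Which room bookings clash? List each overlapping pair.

Sorted by start: RM1, RM4, RM3, RM5, RM2, RM7, RM6.
RM4 starts before RM1 ends → RM1 and RM4 overlap.
RM3 starts before RM1 ends → RM1 and RM3 overlap.
RM5 starts before RM1 ends → RM1 and RM5 overlap.
RM2 starts exactly when RM1 ends (back-to-back, no overlap); RM1 is clear from here.
RM3 starts after RM4 ends; RM4 is clear from here.
RM5 starts before RM3 ends → RM3 and RM5 overlap.
RM2 starts exactly when RM3 ends (back-to-back, no overlap); RM3 is clear from here.
RM2 starts before RM5 ends → RM5 and RM2 overlap.
RM7 starts after RM5 ends; RM5 is clear from here.
RM7 starts after RM2 ends; RM2 is clear from here.
RM6 starts before RM7 ends → RM7 and RM6 overlap.

RM1 & RM3, RM1 & RM4, RM1 & RM5, RM2 & RM5, RM3 & RM5, RM6 & RM7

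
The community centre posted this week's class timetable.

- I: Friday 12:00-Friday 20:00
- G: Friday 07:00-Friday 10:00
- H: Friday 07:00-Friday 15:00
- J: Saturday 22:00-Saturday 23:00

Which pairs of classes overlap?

G & H, H & I

Check each pair: they overlap iff neither finishes before the other starts.
Sorted by start: G, H, I, J.
H starts before G ends → G and H overlap.
I starts after G ends — done with G.
I starts before H ends → H and I overlap.
J starts after H ends.
J starts after I ends.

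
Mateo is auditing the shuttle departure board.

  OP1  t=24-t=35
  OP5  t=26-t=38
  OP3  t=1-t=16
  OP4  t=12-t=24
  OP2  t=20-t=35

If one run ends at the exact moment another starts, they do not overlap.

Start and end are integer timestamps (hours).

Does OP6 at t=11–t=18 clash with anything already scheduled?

OP3: starts t=1 before OP6 ends t=18, and ends t=16 after OP6 starts t=11 → overlap.
OP4: starts t=12 before OP6 ends t=18, and ends t=24 after OP6 starts t=11 → overlap.
OP2: starts t=20 at or after OP6 ends t=18 → clear.
OP1: starts t=24 at or after OP6 ends t=18 → clear.
OP5: starts t=26 at or after OP6 ends t=18 → clear.
OP6 overlaps OP3, OP4.

Yes — it overlaps OP3, OP4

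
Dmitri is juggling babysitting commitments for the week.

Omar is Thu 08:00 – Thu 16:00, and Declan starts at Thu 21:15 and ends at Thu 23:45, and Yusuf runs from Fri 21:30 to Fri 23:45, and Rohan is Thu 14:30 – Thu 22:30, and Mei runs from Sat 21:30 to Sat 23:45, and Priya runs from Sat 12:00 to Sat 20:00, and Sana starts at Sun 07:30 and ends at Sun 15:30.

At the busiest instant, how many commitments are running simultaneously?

Sort all start/end points and keep a running count:
Thu 08:00 start Omar → 1
Thu 14:30 start Rohan → 2
Thu 16:00 end Omar → 1
Thu 21:15 start Declan → 2
Thu 22:30 end Rohan → 1
Thu 23:45 end Declan → 0
Fri 21:30 start Yusuf → 1
Fri 23:45 end Yusuf → 0
Sat 12:00 start Priya → 1
Sat 20:00 end Priya → 0
Sat 21:30 start Mei → 1
Sat 23:45 end Mei → 0
Sun 07:30 start Sana → 1
Sun 15:30 end Sana → 0
Peak is 2, at Thu 14:30 (Omar, Rohan).

2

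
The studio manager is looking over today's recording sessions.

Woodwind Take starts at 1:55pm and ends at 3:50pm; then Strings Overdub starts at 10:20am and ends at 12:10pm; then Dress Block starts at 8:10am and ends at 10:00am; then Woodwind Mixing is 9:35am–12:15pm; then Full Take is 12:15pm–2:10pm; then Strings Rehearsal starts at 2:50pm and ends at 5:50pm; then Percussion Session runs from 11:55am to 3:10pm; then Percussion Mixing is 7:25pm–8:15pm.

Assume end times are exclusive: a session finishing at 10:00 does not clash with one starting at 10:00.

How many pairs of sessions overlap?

9

Sorted by start: Dress Block, Woodwind Mixing, Strings Overdub, Percussion Session, Full Take, Woodwind Take, Strings Rehearsal, Percussion Mixing.
Woodwind Mixing starts before Dress Block ends → Dress Block and Woodwind Mixing overlap.
Strings Overdub starts after Dress Block ends — done with Dress Block.
Strings Overdub starts before Woodwind Mixing ends → Woodwind Mixing and Strings Overdub overlap.
Percussion Session starts before Woodwind Mixing ends → Woodwind Mixing and Percussion Session overlap.
Full Take starts exactly when Woodwind Mixing ends (back-to-back, no overlap) — done with Woodwind Mixing.
Percussion Session starts before Strings Overdub ends → Strings Overdub and Percussion Session overlap.
Full Take starts after Strings Overdub ends — done with Strings Overdub.
Full Take starts before Percussion Session ends → Percussion Session and Full Take overlap.
Woodwind Take starts before Percussion Session ends → Percussion Session and Woodwind Take overlap.
Strings Rehearsal starts before Percussion Session ends → Percussion Session and Strings Rehearsal overlap.
Percussion Mixing starts after Percussion Session ends.
Woodwind Take starts before Full Take ends → Full Take and Woodwind Take overlap.
Strings Rehearsal starts after Full Take ends — done with Full Take.
Strings Rehearsal starts before Woodwind Take ends → Woodwind Take and Strings Rehearsal overlap.
Percussion Mixing starts after Woodwind Take ends.
Percussion Mixing starts after Strings Rehearsal ends.
Overlapping pairs: Dress Block & Woodwind Mixing, Full Take & Percussion Session, Full Take & Woodwind Take, Percussion Session & Strings Overdub, Percussion Session & Strings Rehearsal, Percussion Session & Woodwind Mixing, Percussion Session & Woodwind Take, Strings Overdub & Woodwind Mixing, Strings Rehearsal & Woodwind Take — 9 in total.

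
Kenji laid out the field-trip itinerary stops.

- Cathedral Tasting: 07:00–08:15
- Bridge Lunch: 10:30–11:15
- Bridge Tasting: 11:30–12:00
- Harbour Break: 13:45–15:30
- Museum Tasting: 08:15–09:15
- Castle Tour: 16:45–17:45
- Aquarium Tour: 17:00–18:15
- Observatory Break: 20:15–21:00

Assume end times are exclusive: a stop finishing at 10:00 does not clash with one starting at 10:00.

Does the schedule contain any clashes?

Yes

Sorted by start: Cathedral Tasting, Museum Tasting, Bridge Lunch, Bridge Tasting, Harbour Break, Castle Tour, Aquarium Tour, Observatory Break.
Museum Tasting starts exactly when Cathedral Tasting ends (back-to-back, no overlap), so nothing later overlaps Cathedral Tasting either.
Bridge Lunch starts after Museum Tasting ends, so nothing later overlaps Museum Tasting either.
Bridge Tasting starts after Bridge Lunch ends, so nothing later overlaps Bridge Lunch either.
Harbour Break starts after Bridge Tasting ends, so nothing later overlaps Bridge Tasting either.
Castle Tour starts after Harbour Break ends, so nothing later overlaps Harbour Break either.
Aquarium Tour starts before Castle Tour ends → Castle Tour and Aquarium Tour overlap.
That's a conflict, so the schedule is not conflict-free.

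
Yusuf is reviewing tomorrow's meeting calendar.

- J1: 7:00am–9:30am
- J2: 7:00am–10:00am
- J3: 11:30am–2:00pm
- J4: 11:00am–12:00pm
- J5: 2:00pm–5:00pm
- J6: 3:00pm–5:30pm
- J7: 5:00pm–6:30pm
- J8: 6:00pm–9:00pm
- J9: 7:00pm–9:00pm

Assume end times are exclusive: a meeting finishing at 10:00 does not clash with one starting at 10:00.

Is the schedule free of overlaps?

Sorted by start: J1, J2, J4, J3, J5, J6, J7, J8, J9.
J2 starts before J1 ends → J1 and J2 overlap.
That's a conflict, so the schedule is not conflict-free.

No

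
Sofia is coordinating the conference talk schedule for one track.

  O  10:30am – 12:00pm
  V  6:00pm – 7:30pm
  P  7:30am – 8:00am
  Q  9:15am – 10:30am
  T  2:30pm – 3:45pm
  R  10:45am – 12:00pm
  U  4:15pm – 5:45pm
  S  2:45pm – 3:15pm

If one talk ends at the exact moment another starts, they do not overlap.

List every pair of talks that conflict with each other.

O & R, S & T

Sorted by start: P, Q, O, R, T, S, U, V.
Q starts after P ends, so nothing later overlaps P either.
O starts exactly when Q ends (back-to-back, no overlap), so nothing later overlaps Q either.
R starts before O ends → O and R overlap.
T starts after O ends, so nothing later overlaps O either.
T starts after R ends, so nothing later overlaps R either.
S starts before T ends → T and S overlap.
U starts after T ends, so nothing later overlaps T either.
U starts after S ends, so nothing later overlaps S either.
V starts after U ends.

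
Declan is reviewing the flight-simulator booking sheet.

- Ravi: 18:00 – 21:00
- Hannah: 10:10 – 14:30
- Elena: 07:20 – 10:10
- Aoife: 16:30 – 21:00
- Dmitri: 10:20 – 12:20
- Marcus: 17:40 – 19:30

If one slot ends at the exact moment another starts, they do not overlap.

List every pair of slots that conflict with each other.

Sorted by start: Elena, Hannah, Dmitri, Aoife, Marcus, Ravi.
Hannah starts exactly when Elena ends (back-to-back, no overlap), so Elena has no further overlaps.
Dmitri starts before Hannah ends → Hannah and Dmitri overlap.
Aoife starts after Hannah ends, so Hannah has no further overlaps.
Aoife starts after Dmitri ends, so Dmitri has no further overlaps.
Marcus starts before Aoife ends → Aoife and Marcus overlap.
Ravi starts before Aoife ends → Aoife and Ravi overlap.
Ravi starts before Marcus ends → Marcus and Ravi overlap.

Aoife & Marcus, Aoife & Ravi, Dmitri & Hannah, Marcus & Ravi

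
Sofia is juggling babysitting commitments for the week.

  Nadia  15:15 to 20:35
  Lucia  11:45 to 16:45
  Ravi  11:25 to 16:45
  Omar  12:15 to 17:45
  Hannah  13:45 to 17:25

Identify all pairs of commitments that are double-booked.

Hannah & Lucia, Hannah & Nadia, Hannah & Omar, Hannah & Ravi, Lucia & Nadia, Lucia & Omar, Lucia & Ravi, Nadia & Omar, Nadia & Ravi, Omar & Ravi

Sorted by start: Ravi, Lucia, Omar, Hannah, Nadia.
Lucia starts before Ravi ends → Ravi and Lucia overlap.
Omar starts before Ravi ends → Ravi and Omar overlap.
Hannah starts before Ravi ends → Ravi and Hannah overlap.
Nadia starts before Ravi ends → Ravi and Nadia overlap.
Omar starts before Lucia ends → Lucia and Omar overlap.
Hannah starts before Lucia ends → Lucia and Hannah overlap.
Nadia starts before Lucia ends → Lucia and Nadia overlap.
Hannah starts before Omar ends → Omar and Hannah overlap.
Nadia starts before Omar ends → Omar and Nadia overlap.
Nadia starts before Hannah ends → Hannah and Nadia overlap.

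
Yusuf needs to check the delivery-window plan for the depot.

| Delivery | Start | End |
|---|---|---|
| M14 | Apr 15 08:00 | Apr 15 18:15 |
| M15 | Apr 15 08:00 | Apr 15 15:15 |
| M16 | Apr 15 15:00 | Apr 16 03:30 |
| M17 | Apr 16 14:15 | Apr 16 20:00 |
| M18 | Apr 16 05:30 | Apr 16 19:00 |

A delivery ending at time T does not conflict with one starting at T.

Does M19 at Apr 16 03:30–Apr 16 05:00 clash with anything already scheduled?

M14: ends Apr 15 18:15 at or before M19 starts Apr 16 03:30 → clear.
M15: ends Apr 15 15:15 at or before M19 starts Apr 16 03:30 → clear.
M16: ends Apr 16 03:30 at or before M19 starts Apr 16 03:30 → clear.
M18: starts Apr 16 05:30 at or after M19 ends Apr 16 05:00 → clear.
M17: starts Apr 16 14:15 at or after M19 ends Apr 16 05:00 → clear.

No — it doesn't clash with anything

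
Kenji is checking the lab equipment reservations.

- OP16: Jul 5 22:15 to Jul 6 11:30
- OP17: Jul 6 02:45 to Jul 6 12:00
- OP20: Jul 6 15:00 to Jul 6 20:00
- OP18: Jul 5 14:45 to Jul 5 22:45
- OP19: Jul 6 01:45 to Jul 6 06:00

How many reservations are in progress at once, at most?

Walk through starts and ends in time order (an end at T is processed before a start at T):
Jul 5 14:45 start OP18 → 1
Jul 5 22:15 start OP16 → 2
Jul 5 22:45 end OP18 → 1
Jul 6 01:45 start OP19 → 2
Jul 6 02:45 start OP17 → 3
Jul 6 06:00 end OP19 → 2
Jul 6 11:30 end OP16 → 1
Jul 6 12:00 end OP17 → 0
Jul 6 15:00 start OP20 → 1
Jul 6 20:00 end OP20 → 0
Peak is 3, at Jul 6 02:45 (OP16, OP17, OP19).

3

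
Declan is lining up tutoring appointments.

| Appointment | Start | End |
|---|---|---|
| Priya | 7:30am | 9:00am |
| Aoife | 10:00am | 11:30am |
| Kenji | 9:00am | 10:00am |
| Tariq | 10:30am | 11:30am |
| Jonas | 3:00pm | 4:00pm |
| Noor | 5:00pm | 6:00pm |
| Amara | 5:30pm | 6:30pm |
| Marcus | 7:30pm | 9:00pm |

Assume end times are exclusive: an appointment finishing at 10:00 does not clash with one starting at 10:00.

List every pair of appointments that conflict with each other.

Amara & Noor, Aoife & Tariq

Sorted by start: Priya, Kenji, Aoife, Tariq, Jonas, Noor, Amara, Marcus.
Kenji starts exactly when Priya ends (back-to-back, no overlap); Priya is clear from here.
Aoife starts exactly when Kenji ends (back-to-back, no overlap); Kenji is clear from here.
Tariq starts before Aoife ends → Aoife and Tariq overlap.
Jonas starts after Aoife ends; Aoife is clear from here.
Jonas starts after Tariq ends; Tariq is clear from here.
Noor starts after Jonas ends; Jonas is clear from here.
Amara starts before Noor ends → Noor and Amara overlap.
Marcus starts after Noor ends.
Marcus starts after Amara ends.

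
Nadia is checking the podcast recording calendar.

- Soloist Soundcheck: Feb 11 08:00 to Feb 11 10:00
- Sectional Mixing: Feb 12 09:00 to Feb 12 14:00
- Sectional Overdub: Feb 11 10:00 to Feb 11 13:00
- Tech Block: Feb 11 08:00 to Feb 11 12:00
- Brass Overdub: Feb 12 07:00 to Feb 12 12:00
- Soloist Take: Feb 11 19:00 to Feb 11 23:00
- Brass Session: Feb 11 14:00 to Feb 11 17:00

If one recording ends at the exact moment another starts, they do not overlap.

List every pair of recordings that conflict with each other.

Sorted by start: Tech Block, Soloist Soundcheck, Sectional Overdub, Brass Session, Soloist Take, Brass Overdub, Sectional Mixing.
Soloist Soundcheck starts before Tech Block ends → Tech Block and Soloist Soundcheck overlap.
Sectional Overdub starts before Tech Block ends → Tech Block and Sectional Overdub overlap.
Brass Session starts after Tech Block ends, so Tech Block has no further overlaps.
Sectional Overdub starts exactly when Soloist Soundcheck ends (back-to-back, no overlap), so Soloist Soundcheck has no further overlaps.
Brass Session starts after Sectional Overdub ends, so Sectional Overdub has no further overlaps.
Soloist Take starts after Brass Session ends, so Brass Session has no further overlaps.
Brass Overdub starts after Soloist Take ends, so Soloist Take has no further overlaps.
Sectional Mixing starts before Brass Overdub ends → Brass Overdub and Sectional Mixing overlap.

Brass Overdub & Sectional Mixing, Sectional Overdub & Tech Block, Soloist Soundcheck & Tech Block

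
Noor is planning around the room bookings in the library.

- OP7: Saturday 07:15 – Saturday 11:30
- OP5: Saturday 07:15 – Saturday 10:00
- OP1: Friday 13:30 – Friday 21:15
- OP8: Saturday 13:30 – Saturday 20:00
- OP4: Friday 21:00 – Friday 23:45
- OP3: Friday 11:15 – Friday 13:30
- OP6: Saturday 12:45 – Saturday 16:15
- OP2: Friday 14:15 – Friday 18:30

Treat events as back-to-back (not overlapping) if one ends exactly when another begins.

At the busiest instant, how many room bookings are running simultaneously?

2

Walk through starts and ends in time order (an end at T is processed before a start at T):
Friday 11:15 start OP3 → 1
Friday 13:30 end OP3 → 0
Friday 13:30 start OP1 → 1
Friday 14:15 start OP2 → 2
Friday 18:30 end OP2 → 1
Friday 21:00 start OP4 → 2
Friday 21:15 end OP1 → 1
Friday 23:45 end OP4 → 0
Saturday 07:15 start OP5 → 1
Saturday 07:15 start OP7 → 2
Saturday 10:00 end OP5 → 1
Saturday 11:30 end OP7 → 0
Saturday 12:45 start OP6 → 1
Saturday 13:30 start OP8 → 2
Saturday 16:15 end OP6 → 1
Saturday 20:00 end OP8 → 0
Peak is 2, at Friday 14:15 (OP1, OP2).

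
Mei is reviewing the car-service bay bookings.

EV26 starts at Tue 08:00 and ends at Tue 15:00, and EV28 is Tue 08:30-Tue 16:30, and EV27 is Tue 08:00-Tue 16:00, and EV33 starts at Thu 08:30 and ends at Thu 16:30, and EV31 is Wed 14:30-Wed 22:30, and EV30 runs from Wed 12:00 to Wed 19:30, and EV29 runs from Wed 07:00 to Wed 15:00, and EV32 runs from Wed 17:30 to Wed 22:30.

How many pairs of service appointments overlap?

8

Sorted by start: EV26, EV27, EV28, EV29, EV30, EV31, EV32, EV33.
EV27 starts before EV26 ends → EV26 and EV27 overlap.
EV28 starts before EV26 ends → EV26 and EV28 overlap.
EV29 starts after EV26 ends, so nothing later overlaps EV26 either.
EV28 starts before EV27 ends → EV27 and EV28 overlap.
EV29 starts after EV27 ends, so nothing later overlaps EV27 either.
EV29 starts after EV28 ends, so nothing later overlaps EV28 either.
EV30 starts before EV29 ends → EV29 and EV30 overlap.
EV31 starts before EV29 ends → EV29 and EV31 overlap.
EV32 starts after EV29 ends, so nothing later overlaps EV29 either.
EV31 starts before EV30 ends → EV30 and EV31 overlap.
EV32 starts before EV30 ends → EV30 and EV32 overlap.
EV33 starts after EV30 ends.
EV32 starts before EV31 ends → EV31 and EV32 overlap.
EV33 starts after EV31 ends.
EV33 starts after EV32 ends.
Overlapping pairs: EV26 & EV27, EV26 & EV28, EV27 & EV28, EV29 & EV30, EV29 & EV31, EV30 & EV31, EV30 & EV32, EV31 & EV32 — 8 in total.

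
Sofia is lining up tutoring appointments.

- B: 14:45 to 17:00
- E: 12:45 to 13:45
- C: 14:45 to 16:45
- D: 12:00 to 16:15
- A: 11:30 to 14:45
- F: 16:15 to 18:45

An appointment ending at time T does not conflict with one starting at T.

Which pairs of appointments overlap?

A & D, A & E, B & C, B & D, B & F, C & D, C & F, D & E

Two intervals overlap when each starts before the other ends.
Sorted by start: A, D, E, B, C, F.
D starts before A ends → A and D overlap.
E starts before A ends → A and E overlap.
B starts exactly when A ends (back-to-back, no overlap), so A has no further overlaps.
E starts before D ends → D and E overlap.
B starts before D ends → D and B overlap.
C starts before D ends → D and C overlap.
F starts exactly when D ends (back-to-back, no overlap).
B starts after E ends, so E has no further overlaps.
C starts before B ends → B and C overlap.
F starts before B ends → B and F overlap.
F starts before C ends → C and F overlap.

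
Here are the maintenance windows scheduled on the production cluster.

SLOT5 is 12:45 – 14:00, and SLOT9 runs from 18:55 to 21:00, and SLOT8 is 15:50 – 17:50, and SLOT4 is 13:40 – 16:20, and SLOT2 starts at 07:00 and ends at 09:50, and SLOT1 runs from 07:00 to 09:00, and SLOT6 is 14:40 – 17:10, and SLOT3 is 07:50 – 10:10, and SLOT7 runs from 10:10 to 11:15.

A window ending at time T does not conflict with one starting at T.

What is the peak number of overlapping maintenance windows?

3

Sweep the timeline, counting +1 at each start and −1 at each end (ends before starts at a tie):
07:00 start SLOT1 → 1
07:00 start SLOT2 → 2
07:50 start SLOT3 → 3
09:00 end SLOT1 → 2
09:50 end SLOT2 → 1
10:10 end SLOT3 → 0
10:10 start SLOT7 → 1
11:15 end SLOT7 → 0
12:45 start SLOT5 → 1
13:40 start SLOT4 → 2
14:00 end SLOT5 → 1
14:40 start SLOT6 → 2
15:50 start SLOT8 → 3
16:20 end SLOT4 → 2
17:10 end SLOT6 → 1
17:50 end SLOT8 → 0
18:55 start SLOT9 → 1
21:00 end SLOT9 → 0
Peak is 3, at 07:50 (SLOT1, SLOT2, SLOT3).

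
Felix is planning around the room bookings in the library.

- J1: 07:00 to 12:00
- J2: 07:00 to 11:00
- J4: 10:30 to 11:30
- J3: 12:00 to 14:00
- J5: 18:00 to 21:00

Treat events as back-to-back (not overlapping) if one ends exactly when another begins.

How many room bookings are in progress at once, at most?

Walk through starts and ends in time order (an end at T is processed before a start at T):
07:00 start J1 → 1
07:00 start J2 → 2
10:30 start J4 → 3
11:00 end J2 → 2
11:30 end J4 → 1
12:00 end J1 → 0
12:00 start J3 → 1
14:00 end J3 → 0
18:00 start J5 → 1
21:00 end J5 → 0
Peak is 3, at 10:30 (J1, J2, J4).

3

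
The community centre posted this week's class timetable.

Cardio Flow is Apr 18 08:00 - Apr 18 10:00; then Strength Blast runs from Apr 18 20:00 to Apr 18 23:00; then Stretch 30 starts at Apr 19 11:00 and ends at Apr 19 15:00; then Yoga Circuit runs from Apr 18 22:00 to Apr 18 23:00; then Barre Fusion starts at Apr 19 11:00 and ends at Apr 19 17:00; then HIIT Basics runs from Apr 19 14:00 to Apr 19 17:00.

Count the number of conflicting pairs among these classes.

Sorted by start: Cardio Flow, Strength Blast, Yoga Circuit, Stretch 30, Barre Fusion, HIIT Basics.
Strength Blast starts after Cardio Flow ends — done with Cardio Flow.
Yoga Circuit starts before Strength Blast ends → Strength Blast and Yoga Circuit overlap.
Stretch 30 starts after Strength Blast ends — done with Strength Blast.
Stretch 30 starts after Yoga Circuit ends — done with Yoga Circuit.
Barre Fusion starts before Stretch 30 ends → Stretch 30 and Barre Fusion overlap.
HIIT Basics starts before Stretch 30 ends → Stretch 30 and HIIT Basics overlap.
HIIT Basics starts before Barre Fusion ends → Barre Fusion and HIIT Basics overlap.
Overlapping pairs: Barre Fusion & HIIT Basics, Barre Fusion & Stretch 30, HIIT Basics & Stretch 30, Strength Blast & Yoga Circuit — 4 in total.

4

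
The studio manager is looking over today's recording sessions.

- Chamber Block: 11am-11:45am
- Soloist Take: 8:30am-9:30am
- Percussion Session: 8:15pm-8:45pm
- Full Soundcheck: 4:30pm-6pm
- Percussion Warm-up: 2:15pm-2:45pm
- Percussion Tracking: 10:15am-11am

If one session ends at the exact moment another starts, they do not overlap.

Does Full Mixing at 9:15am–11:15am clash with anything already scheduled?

Yes — it overlaps Chamber Block, Percussion Tracking, Soloist Take

Soloist Take: starts 8:30am before Full Mixing ends 11:15am, and ends 9:30am after Full Mixing starts 9:15am → overlap.
Percussion Tracking: starts 10:15am before Full Mixing ends 11:15am, and ends 11am after Full Mixing starts 9:15am → overlap.
Chamber Block: starts 11am before Full Mixing ends 11:15am, and ends 11:45am after Full Mixing starts 9:15am → overlap.
Percussion Warm-up: starts 2:15pm at or after Full Mixing ends 11:15am → clear.
Full Soundcheck: starts 4:30pm at or after Full Mixing ends 11:15am → clear.
Percussion Session: starts 8:15pm at or after Full Mixing ends 11:15am → clear.
Full Mixing overlaps Soloist Take, Percussion Tracking, Chamber Block.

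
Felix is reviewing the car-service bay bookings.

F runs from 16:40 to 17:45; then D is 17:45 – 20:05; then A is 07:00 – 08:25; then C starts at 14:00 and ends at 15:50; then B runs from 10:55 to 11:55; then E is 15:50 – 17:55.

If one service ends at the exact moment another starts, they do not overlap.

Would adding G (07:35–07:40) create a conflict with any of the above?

A: starts 07:00 before G ends 07:40, and ends 08:25 after G starts 07:35 → overlap.
B: starts 10:55 at or after G ends 07:40 → clear.
C: starts 14:00 at or after G ends 07:40 → clear.
E: starts 15:50 at or after G ends 07:40 → clear.
F: starts 16:40 at or after G ends 07:40 → clear.
D: starts 17:45 at or after G ends 07:40 → clear.
G overlaps A.

Yes — it overlaps A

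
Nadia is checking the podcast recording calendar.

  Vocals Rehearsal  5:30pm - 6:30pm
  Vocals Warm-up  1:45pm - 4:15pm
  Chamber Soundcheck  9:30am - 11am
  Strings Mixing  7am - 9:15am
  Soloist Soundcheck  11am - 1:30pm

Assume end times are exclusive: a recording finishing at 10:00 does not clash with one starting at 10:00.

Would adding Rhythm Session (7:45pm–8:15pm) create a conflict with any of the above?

Strings Mixing: ends 9:15am at or before Rhythm Session starts 7:45pm → clear.
Chamber Soundcheck: ends 11am at or before Rhythm Session starts 7:45pm → clear.
Soloist Soundcheck: ends 1:30pm at or before Rhythm Session starts 7:45pm → clear.
Vocals Warm-up: ends 4:15pm at or before Rhythm Session starts 7:45pm → clear.
Vocals Rehearsal: ends 6:30pm at or before Rhythm Session starts 7:45pm → clear.

No — it doesn't clash with anything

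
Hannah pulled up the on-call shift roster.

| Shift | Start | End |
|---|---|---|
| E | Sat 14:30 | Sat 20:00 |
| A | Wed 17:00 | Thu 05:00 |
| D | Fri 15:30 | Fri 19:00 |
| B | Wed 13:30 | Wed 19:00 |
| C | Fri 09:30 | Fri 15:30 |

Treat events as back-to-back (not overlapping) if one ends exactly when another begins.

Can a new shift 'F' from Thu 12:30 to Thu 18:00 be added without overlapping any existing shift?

Yes — the slot is free

B: ends Wed 19:00 at or before F starts Thu 12:30 → clear.
A: ends Thu 05:00 at or before F starts Thu 12:30 → clear.
C: starts Fri 09:30 at or after F ends Thu 18:00 → clear.
D: starts Fri 15:30 at or after F ends Thu 18:00 → clear.
E: starts Sat 14:30 at or after F ends Thu 18:00 → clear.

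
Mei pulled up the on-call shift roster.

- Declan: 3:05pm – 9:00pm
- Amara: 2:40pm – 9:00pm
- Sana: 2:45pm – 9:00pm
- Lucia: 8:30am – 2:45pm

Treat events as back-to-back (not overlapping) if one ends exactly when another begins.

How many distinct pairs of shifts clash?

Sorted by start: Lucia, Amara, Sana, Declan.
Amara starts before Lucia ends → Lucia and Amara overlap.
Sana starts exactly when Lucia ends (back-to-back, no overlap), so nothing later overlaps Lucia either.
Sana starts before Amara ends → Amara and Sana overlap.
Declan starts before Amara ends → Amara and Declan overlap.
Declan starts before Sana ends → Sana and Declan overlap.
Overlapping pairs: Amara & Declan, Amara & Lucia, Amara & Sana, Declan & Sana — 4 in total.

4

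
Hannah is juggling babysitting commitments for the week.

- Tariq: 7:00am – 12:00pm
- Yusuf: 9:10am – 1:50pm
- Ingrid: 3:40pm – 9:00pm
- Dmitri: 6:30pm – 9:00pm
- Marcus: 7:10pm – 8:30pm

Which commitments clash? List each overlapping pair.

Dmitri & Ingrid, Dmitri & Marcus, Ingrid & Marcus, Tariq & Yusuf

Two intervals overlap when each starts before the other ends.
Sorted by start: Tariq, Yusuf, Ingrid, Dmitri, Marcus.
Yusuf starts before Tariq ends → Tariq and Yusuf overlap.
Ingrid starts after Tariq ends — done with Tariq.
Ingrid starts after Yusuf ends — done with Yusuf.
Dmitri starts before Ingrid ends → Ingrid and Dmitri overlap.
Marcus starts before Ingrid ends → Ingrid and Marcus overlap.
Marcus starts before Dmitri ends → Dmitri and Marcus overlap.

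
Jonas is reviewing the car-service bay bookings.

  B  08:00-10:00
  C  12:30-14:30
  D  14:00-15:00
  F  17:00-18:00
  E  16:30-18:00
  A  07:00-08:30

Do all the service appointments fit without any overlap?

No

Sorted by start: A, B, C, D, E, F.
B starts before A ends → A and B overlap.
That's a conflict, so the schedule is not conflict-free.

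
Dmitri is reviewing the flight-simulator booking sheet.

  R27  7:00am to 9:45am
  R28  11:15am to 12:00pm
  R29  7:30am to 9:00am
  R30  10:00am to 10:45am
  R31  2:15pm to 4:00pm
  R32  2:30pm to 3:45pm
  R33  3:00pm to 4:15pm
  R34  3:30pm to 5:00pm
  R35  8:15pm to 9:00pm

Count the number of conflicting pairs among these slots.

Sorted by start: R27, R29, R30, R28, R31, R32, R33, R34, R35.
R29 starts before R27 ends → R27 and R29 overlap.
R30 starts after R27 ends — done with R27.
R30 starts after R29 ends — done with R29.
R28 starts after R30 ends — done with R30.
R31 starts after R28 ends — done with R28.
R32 starts before R31 ends → R31 and R32 overlap.
R33 starts before R31 ends → R31 and R33 overlap.
R34 starts before R31 ends → R31 and R34 overlap.
R35 starts after R31 ends.
R33 starts before R32 ends → R32 and R33 overlap.
R34 starts before R32 ends → R32 and R34 overlap.
R35 starts after R32 ends.
R34 starts before R33 ends → R33 and R34 overlap.
R35 starts after R33 ends.
R35 starts after R34 ends.
Overlapping pairs: R27 & R29, R31 & R32, R31 & R33, R31 & R34, R32 & R33, R32 & R34, R33 & R34 — 7 in total.

7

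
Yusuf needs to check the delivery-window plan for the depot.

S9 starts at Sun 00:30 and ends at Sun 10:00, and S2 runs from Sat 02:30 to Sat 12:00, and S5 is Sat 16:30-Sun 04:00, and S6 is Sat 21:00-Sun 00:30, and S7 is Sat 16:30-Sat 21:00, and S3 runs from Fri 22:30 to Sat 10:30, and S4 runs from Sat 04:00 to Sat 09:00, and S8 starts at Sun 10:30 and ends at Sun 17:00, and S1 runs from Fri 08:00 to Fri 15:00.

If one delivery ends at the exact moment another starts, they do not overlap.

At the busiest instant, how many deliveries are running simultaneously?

3

Walk through starts and ends in time order (an end at T is processed before a start at T):
Fri 08:00 start S1 → 1
Fri 15:00 end S1 → 0
Fri 22:30 start S3 → 1
Sat 02:30 start S2 → 2
Sat 04:00 start S4 → 3
Sat 09:00 end S4 → 2
Sat 10:30 end S3 → 1
Sat 12:00 end S2 → 0
Sat 16:30 start S5 → 1
Sat 16:30 start S7 → 2
Sat 21:00 end S7 → 1
Sat 21:00 start S6 → 2
Sun 00:30 end S6 → 1
Sun 00:30 start S9 → 2
Sun 04:00 end S5 → 1
Sun 10:00 end S9 → 0
Sun 10:30 start S8 → 1
Sun 17:00 end S8 → 0
Peak is 3, at Sat 04:00 (S2, S3, S4).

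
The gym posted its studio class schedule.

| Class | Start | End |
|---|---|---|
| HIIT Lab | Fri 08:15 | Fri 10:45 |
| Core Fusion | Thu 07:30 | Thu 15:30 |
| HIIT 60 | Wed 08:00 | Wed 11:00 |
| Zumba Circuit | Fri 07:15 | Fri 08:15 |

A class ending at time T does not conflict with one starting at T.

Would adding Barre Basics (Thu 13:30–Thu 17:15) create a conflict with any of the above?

HIIT 60: ends Wed 11:00 at or before Barre Basics starts Thu 13:30 → clear.
Core Fusion: starts Thu 07:30 before Barre Basics ends Thu 17:15, and ends Thu 15:30 after Barre Basics starts Thu 13:30 → overlap.
Zumba Circuit: starts Fri 07:15 at or after Barre Basics ends Thu 17:15 → clear.
HIIT Lab: starts Fri 08:15 at or after Barre Basics ends Thu 17:15 → clear.
Barre Basics overlaps Core Fusion.

Yes — it overlaps Core Fusion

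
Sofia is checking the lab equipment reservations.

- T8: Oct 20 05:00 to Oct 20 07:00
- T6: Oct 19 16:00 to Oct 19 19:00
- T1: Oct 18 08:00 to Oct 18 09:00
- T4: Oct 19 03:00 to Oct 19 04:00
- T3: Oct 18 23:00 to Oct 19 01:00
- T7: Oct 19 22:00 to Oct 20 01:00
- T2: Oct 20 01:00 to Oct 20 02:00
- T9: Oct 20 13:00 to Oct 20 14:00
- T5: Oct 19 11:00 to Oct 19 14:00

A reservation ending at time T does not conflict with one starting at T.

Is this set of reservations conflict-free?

Sorted by start: T1, T3, T4, T5, T6, T7, T2, T8, T9.
T3 starts after T1 ends, so T1 has no further overlaps.
T4 starts after T3 ends, so T3 has no further overlaps.
T5 starts after T4 ends, so T4 has no further overlaps.
T6 starts after T5 ends, so T5 has no further overlaps.
T7 starts after T6 ends, so T6 has no further overlaps.
T2 starts exactly when T7 ends (back-to-back, no overlap), so T7 has no further overlaps.
T8 starts after T2 ends, so T2 has no further overlaps.
T9 starts after T8 ends.
Every pair is clear; the schedule has no overlaps.

Yes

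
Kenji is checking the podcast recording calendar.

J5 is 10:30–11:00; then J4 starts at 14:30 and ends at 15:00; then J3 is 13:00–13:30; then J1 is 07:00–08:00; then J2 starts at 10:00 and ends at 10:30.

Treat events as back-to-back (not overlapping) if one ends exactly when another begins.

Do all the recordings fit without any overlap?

Yes

Sorted by start: J1, J2, J5, J3, J4.
J2 starts after J1 ends, so nothing later overlaps J1 either.
J5 starts exactly when J2 ends (back-to-back, no overlap), so nothing later overlaps J2 either.
J3 starts after J5 ends, so nothing later overlaps J5 either.
J4 starts after J3 ends.
Every pair is clear; the schedule has no overlaps.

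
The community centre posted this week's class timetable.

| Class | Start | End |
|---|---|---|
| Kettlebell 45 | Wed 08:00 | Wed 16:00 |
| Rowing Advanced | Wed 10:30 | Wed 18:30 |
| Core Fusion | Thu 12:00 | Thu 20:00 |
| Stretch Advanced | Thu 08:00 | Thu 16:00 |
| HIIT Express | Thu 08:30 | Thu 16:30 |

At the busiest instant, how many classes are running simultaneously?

3

Walk through starts and ends in time order (an end at T is processed before a start at T):
Wed 08:00 start Kettlebell 45 → 1
Wed 10:30 start Rowing Advanced → 2
Wed 16:00 end Kettlebell 45 → 1
Wed 18:30 end Rowing Advanced → 0
Thu 08:00 start Stretch Advanced → 1
Thu 08:30 start HIIT Express → 2
Thu 12:00 start Core Fusion → 3
Thu 16:00 end Stretch Advanced → 2
Thu 16:30 end HIIT Express → 1
Thu 20:00 end Core Fusion → 0
Peak is 3, at Thu 12:00 (Core Fusion, HIIT Express, Stretch Advanced).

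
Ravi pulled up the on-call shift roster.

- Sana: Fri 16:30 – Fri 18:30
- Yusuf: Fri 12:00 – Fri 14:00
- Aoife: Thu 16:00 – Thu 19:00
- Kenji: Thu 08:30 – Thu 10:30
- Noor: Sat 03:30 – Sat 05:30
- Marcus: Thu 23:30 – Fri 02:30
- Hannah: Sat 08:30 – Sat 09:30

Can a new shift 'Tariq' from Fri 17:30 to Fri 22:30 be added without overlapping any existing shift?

No — it overlaps Sana

Kenji: ends Thu 10:30 at or before Tariq starts Fri 17:30 → clear.
Aoife: ends Thu 19:00 at or before Tariq starts Fri 17:30 → clear.
Marcus: ends Fri 02:30 at or before Tariq starts Fri 17:30 → clear.
Yusuf: ends Fri 14:00 at or before Tariq starts Fri 17:30 → clear.
Sana: starts Fri 16:30 before Tariq ends Fri 22:30, and ends Fri 18:30 after Tariq starts Fri 17:30 → overlap.
Noor: starts Sat 03:30 at or after Tariq ends Fri 22:30 → clear.
Hannah: starts Sat 08:30 at or after Tariq ends Fri 22:30 → clear.
Tariq overlaps Sana.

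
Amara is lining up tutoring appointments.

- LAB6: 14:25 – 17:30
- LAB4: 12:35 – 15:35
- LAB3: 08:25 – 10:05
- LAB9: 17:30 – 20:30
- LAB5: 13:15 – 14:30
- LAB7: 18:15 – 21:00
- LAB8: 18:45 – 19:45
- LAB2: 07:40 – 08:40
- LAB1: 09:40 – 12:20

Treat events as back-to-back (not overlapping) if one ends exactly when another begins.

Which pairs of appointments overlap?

Sorted by start: LAB2, LAB3, LAB1, LAB4, LAB5, LAB6, LAB9, LAB7, LAB8.
LAB3 starts before LAB2 ends → LAB2 and LAB3 overlap.
LAB1 starts after LAB2 ends — done with LAB2.
LAB1 starts before LAB3 ends → LAB3 and LAB1 overlap.
LAB4 starts after LAB3 ends — done with LAB3.
LAB4 starts after LAB1 ends — done with LAB1.
LAB5 starts before LAB4 ends → LAB4 and LAB5 overlap.
LAB6 starts before LAB4 ends → LAB4 and LAB6 overlap.
LAB9 starts after LAB4 ends — done with LAB4.
LAB6 starts before LAB5 ends → LAB5 and LAB6 overlap.
LAB9 starts after LAB5 ends — done with LAB5.
LAB9 starts exactly when LAB6 ends (back-to-back, no overlap) — done with LAB6.
LAB7 starts before LAB9 ends → LAB9 and LAB7 overlap.
LAB8 starts before LAB9 ends → LAB9 and LAB8 overlap.
LAB8 starts before LAB7 ends → LAB7 and LAB8 overlap.

LAB1 & LAB3, LAB2 & LAB3, LAB4 & LAB5, LAB4 & LAB6, LAB5 & LAB6, LAB7 & LAB8, LAB7 & LAB9, LAB8 & LAB9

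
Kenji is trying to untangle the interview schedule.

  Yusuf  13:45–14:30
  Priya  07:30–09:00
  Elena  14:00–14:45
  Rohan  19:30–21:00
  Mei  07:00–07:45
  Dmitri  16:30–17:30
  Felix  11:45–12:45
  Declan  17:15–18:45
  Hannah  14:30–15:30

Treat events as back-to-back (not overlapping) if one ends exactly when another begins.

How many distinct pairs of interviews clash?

4

Check each pair: they overlap iff neither finishes before the other starts.
Sorted by start: Mei, Priya, Felix, Yusuf, Elena, Hannah, Dmitri, Declan, Rohan.
Priya starts before Mei ends → Mei and Priya overlap.
Felix starts after Mei ends, so Mei has no further overlaps.
Felix starts after Priya ends, so Priya has no further overlaps.
Yusuf starts after Felix ends, so Felix has no further overlaps.
Elena starts before Yusuf ends → Yusuf and Elena overlap.
Hannah starts exactly when Yusuf ends (back-to-back, no overlap), so Yusuf has no further overlaps.
Hannah starts before Elena ends → Elena and Hannah overlap.
Dmitri starts after Elena ends, so Elena has no further overlaps.
Dmitri starts after Hannah ends, so Hannah has no further overlaps.
Declan starts before Dmitri ends → Dmitri and Declan overlap.
Rohan starts after Dmitri ends.
Rohan starts after Declan ends.
Overlapping pairs: Declan & Dmitri, Elena & Hannah, Elena & Yusuf, Mei & Priya — 4 in total.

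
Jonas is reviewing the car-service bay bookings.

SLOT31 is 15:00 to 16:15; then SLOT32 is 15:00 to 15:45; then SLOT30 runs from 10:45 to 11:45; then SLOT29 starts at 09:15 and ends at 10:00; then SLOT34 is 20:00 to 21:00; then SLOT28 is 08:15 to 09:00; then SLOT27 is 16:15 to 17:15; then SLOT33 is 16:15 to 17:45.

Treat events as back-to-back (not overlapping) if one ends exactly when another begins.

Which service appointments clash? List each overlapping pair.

Sorted by start: SLOT28, SLOT29, SLOT30, SLOT31, SLOT32, SLOT27, SLOT33, SLOT34.
SLOT29 starts after SLOT28 ends, so nothing later overlaps SLOT28 either.
SLOT30 starts after SLOT29 ends, so nothing later overlaps SLOT29 either.
SLOT31 starts after SLOT30 ends, so nothing later overlaps SLOT30 either.
SLOT32 starts before SLOT31 ends → SLOT31 and SLOT32 overlap.
SLOT27 starts exactly when SLOT31 ends (back-to-back, no overlap), so nothing later overlaps SLOT31 either.
SLOT27 starts after SLOT32 ends, so nothing later overlaps SLOT32 either.
SLOT33 starts before SLOT27 ends → SLOT27 and SLOT33 overlap.
SLOT34 starts after SLOT27 ends.
SLOT34 starts after SLOT33 ends.

SLOT27 & SLOT33, SLOT31 & SLOT32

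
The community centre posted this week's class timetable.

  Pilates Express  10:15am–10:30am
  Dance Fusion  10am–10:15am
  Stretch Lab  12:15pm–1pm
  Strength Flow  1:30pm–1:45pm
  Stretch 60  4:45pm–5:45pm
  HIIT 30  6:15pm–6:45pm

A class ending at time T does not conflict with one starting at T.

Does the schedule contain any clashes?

Sorted by start: Dance Fusion, Pilates Express, Stretch Lab, Strength Flow, Stretch 60, HIIT 30.
Pilates Express starts exactly when Dance Fusion ends (back-to-back, no overlap) — done with Dance Fusion.
Stretch Lab starts after Pilates Express ends — done with Pilates Express.
Strength Flow starts after Stretch Lab ends — done with Stretch Lab.
Stretch 60 starts after Strength Flow ends — done with Strength Flow.
HIIT 30 starts after Stretch 60 ends.
Every pair is clear; the schedule has no overlaps.

No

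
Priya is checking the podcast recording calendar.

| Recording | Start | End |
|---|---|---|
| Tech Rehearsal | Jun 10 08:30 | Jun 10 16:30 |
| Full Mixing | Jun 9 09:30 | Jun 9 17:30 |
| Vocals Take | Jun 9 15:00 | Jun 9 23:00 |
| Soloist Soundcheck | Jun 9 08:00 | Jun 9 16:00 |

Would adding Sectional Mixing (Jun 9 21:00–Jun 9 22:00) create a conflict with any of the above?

Soloist Soundcheck: ends Jun 9 16:00 at or before Sectional Mixing starts Jun 9 21:00 → clear.
Full Mixing: ends Jun 9 17:30 at or before Sectional Mixing starts Jun 9 21:00 → clear.
Vocals Take: starts Jun 9 15:00 before Sectional Mixing ends Jun 9 22:00, and ends Jun 9 23:00 after Sectional Mixing starts Jun 9 21:00 → overlap.
Tech Rehearsal: starts Jun 10 08:30 at or after Sectional Mixing ends Jun 9 22:00 → clear.
Sectional Mixing overlaps Vocals Take.

Yes — it overlaps Vocals Take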